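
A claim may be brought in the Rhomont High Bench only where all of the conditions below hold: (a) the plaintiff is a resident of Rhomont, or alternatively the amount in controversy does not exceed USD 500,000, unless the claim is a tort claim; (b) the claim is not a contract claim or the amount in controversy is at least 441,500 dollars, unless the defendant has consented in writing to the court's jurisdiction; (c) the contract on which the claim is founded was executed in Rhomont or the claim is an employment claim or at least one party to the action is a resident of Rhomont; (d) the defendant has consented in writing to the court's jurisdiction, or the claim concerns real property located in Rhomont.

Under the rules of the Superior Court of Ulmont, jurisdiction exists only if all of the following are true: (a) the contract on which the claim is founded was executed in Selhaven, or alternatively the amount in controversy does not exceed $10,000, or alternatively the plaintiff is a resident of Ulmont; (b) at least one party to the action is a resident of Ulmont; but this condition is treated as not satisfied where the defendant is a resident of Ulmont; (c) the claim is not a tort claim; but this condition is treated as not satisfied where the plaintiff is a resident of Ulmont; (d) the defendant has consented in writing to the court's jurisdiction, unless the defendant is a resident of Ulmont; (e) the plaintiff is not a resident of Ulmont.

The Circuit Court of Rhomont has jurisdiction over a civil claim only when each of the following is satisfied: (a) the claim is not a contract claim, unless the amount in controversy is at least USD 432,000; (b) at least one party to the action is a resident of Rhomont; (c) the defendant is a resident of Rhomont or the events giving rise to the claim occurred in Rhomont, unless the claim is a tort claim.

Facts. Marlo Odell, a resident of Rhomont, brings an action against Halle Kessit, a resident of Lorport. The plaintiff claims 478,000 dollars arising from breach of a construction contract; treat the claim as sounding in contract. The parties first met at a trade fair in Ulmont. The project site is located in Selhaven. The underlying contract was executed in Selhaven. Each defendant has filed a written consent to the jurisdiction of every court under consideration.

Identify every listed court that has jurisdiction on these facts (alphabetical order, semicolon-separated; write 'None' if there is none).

The Rhomont High Bench:
  (a) The plaintiff resides in Rhomont, so one alternative holds. Condition met.
  (b) The amount in controversy is 478,000 dollars, which meets the 441,500 dollars floor, so one alternative holds. Satisfied.
  (c) Marlo Odell resides in Rhomont — that alternative is enough. Condition met.
  (d) Every defendant has filed written consent, so this disjunct is met. Condition met.
  → Every requirement is satisfied — jurisdiction.
The Superior Court of Ulmont:
  (a) The contract was executed in Selhaven, so this disjunct is met. Satisfied.
  (b) No party resides in Ulmont. Condition not met.
  (c) The claim is a contract claim, not a tort claim. The carve-out does not apply: the plaintiff resides in Rhomont, not Ulmont. Satisfied.
  (d) Every defendant has filed written consent. Condition met.
  (e) The plaintiff resides in Rhomont, which is not Ulmont. Satisfied.
  → The court lacks jurisdiction.
The Circuit Court of Rhomont:
  (a) The claim is a contract claim. However, the amount in controversy is $478,000, which meets the $432,000 floor, so the 'unless' proviso supplies this condition. Met.
  (b) Marlo Odell resides in Rhomont. Condition met.
  (c) The defendant resides in Lorport, not Rhomont; the operative events occurred in Selhaven, not Rhomont — none of the alternatives is met. The proviso offers no rescue either, since the claim is a contract claim, not a tort claim. Condition not met.
  → At least one condition fails; no jurisdiction.

the Rhomont High Bench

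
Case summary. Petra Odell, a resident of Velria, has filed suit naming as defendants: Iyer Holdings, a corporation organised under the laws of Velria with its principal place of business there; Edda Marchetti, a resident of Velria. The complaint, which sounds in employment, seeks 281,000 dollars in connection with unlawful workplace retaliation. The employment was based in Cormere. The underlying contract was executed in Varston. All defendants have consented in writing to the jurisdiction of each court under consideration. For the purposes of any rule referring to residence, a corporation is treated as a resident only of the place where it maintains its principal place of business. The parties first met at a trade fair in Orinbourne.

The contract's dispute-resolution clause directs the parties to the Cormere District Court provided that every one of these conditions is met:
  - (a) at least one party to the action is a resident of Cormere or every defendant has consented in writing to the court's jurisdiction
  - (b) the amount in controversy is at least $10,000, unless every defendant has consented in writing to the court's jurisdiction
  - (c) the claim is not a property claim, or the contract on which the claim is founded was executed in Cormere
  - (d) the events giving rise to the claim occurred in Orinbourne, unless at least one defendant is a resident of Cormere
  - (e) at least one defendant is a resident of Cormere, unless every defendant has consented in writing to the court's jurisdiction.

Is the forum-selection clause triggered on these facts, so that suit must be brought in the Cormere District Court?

No

The Cormere District Court:
  (a) Every defendant has filed written consent, which satisfies one of the alternatives. Satisfied.
  (b) The amount in controversy is 281,000 dollars, which meets the USD 10,000 floor. Condition met.
  (c) The claim is an employment claim, not a property claim — that alternative is enough. Satisfied.
  (d) The operative events occurred in Cormere, not Orinbourne. Nor does the 'unless' clause help: no defendant resides in Cormere (they reside in Velria, Velria). Fails.
  (e) No defendant resides in Cormere (they reside in Velria, Velria). However, every defendant has filed written consent, so the 'unless' proviso supplies this condition. Condition met.
  → Forum clause is not triggered.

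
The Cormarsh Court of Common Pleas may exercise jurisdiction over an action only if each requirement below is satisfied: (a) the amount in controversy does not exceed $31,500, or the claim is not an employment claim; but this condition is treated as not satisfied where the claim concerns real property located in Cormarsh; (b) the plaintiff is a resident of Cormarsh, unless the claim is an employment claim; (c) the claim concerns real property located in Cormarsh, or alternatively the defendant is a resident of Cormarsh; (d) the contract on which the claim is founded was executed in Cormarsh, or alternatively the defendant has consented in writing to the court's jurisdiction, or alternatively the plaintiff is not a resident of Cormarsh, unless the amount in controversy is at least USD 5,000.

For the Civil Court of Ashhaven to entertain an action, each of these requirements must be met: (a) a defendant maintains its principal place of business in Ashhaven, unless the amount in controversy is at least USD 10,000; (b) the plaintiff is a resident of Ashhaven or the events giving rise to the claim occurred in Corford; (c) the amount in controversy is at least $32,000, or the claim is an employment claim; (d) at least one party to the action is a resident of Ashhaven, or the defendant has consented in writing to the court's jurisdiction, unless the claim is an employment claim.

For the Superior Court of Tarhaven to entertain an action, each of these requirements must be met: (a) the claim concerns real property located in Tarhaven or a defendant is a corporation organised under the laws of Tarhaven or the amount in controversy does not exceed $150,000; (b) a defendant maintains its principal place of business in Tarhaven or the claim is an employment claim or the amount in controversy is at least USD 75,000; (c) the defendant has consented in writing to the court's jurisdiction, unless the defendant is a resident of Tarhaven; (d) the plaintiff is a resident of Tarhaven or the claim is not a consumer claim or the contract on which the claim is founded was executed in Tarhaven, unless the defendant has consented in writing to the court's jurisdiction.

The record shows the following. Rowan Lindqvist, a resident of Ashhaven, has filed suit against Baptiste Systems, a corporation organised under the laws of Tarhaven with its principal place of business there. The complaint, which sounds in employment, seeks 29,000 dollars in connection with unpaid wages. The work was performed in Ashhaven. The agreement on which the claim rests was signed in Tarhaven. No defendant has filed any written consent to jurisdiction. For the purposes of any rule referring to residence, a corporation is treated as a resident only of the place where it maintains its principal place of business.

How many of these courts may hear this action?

The Cormarsh Court of Common Pleas:
  (a) The amount in controversy is USD 29,000, within the USD 31,500 ceiling — that alternative is enough. The carve-out does not apply: the claim does not concern real property. Met.
  (b) The plaintiff resides in Ashhaven, not Cormarsh. However, the claim is an employment claim, so the 'unless' proviso supplies this condition. Condition met.
  (c) The claim does not concern real property; the defendant resides in Tarhaven, not Cormarsh — no alternative holds. Condition not met.
  (d) The plaintiff resides in Ashhaven, which is not Cormarsh, so this disjunct is met. Satisfied.
  → The court lacks jurisdiction.
The Civil Court of Ashhaven:
  (a) The corporate defendant(s) have their principal place of business in Tarhaven, not Ashhaven. However, the amount in controversy is 29,000 dollars, which meets the $10,000 floor, so the 'unless' proviso supplies this condition. Condition met.
  (b) The plaintiff resides in Ashhaven, which satisfies one of the alternatives. Satisfied.
  (c) The claim is an employment claim, so one alternative holds. Satisfied.
  (d) Rowan Lindqvist resides in Ashhaven, which satisfies one of the alternatives. Met.
  → All conditions met; jurisdiction exists.
The Superior Court of Tarhaven:
  (a) Baptiste Systems is organised under the laws of Tarhaven — that alternative is enough. Met.
  (b) Baptiste Systems has its principal place of business in Tarhaven, which satisfies one of the alternatives. Satisfied.
  (c) No such written consent has been filed. However, the defendant resides in Tarhaven, so the 'unless' proviso supplies this condition. Condition met.
  (d) The claim is an employment claim, not a consumer claim, which satisfies one of the alternatives. Met.
  → Jurisdiction lies.
Courts with jurisdiction: the Civil Court of Ashhaven, the Superior Court of Tarhaven — 2 in total.

2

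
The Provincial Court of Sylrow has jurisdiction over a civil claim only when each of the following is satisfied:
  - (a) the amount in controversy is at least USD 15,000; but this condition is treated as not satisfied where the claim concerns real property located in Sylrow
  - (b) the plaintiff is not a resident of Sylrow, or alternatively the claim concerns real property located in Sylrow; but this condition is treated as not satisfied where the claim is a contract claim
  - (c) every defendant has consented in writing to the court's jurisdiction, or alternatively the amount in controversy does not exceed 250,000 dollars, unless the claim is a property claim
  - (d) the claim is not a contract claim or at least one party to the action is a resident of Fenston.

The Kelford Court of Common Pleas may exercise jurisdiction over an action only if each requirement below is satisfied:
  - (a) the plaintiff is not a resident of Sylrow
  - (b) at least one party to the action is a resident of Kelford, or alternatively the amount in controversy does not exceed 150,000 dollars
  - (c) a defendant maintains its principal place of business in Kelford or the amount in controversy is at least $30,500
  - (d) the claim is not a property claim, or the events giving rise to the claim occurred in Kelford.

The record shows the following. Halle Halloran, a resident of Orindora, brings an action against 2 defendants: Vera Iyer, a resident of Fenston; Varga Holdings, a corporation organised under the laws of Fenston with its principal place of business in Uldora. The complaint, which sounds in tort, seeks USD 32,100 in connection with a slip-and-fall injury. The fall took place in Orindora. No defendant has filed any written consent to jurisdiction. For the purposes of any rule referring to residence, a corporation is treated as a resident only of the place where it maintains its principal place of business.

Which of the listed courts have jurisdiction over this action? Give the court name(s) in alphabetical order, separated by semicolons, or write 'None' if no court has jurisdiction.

The Provincial Court of Sylrow:
  (a) The amount in controversy is 32,100 dollars, which meets the 15,000 dollars floor. The carve-out does not apply: the claim does not concern real property. Condition met.
  (b) The plaintiff resides in Orindora, which is not Sylrow — that alternative is enough. The carve-out does not apply: the claim is a tort claim, not a contract claim. Met.
  (c) The amount in controversy is USD 32,100, within the $250,000 ceiling, which satisfies one of the alternatives. Satisfied.
  (d) The claim is a tort claim, not a contract claim, which satisfies one of the alternatives. Condition met.
  → Jurisdiction lies.
The Kelford Court of Common Pleas:
  (a) The plaintiff resides in Orindora, which is not Sylrow. Met.
  (b) The amount in controversy is USD 32,100, within the USD 150,000 ceiling — that alternative is enough. Satisfied.
  (c) The amount in controversy is USD 32,100, which meets the $30,500 floor, so one alternative holds. Met.
  (d) The claim is a tort claim, not a property claim — that alternative is enough. Condition met.
  → All conditions met; jurisdiction exists.

the Kelford Court of Common Pleas; the Provincial Court of Sylrow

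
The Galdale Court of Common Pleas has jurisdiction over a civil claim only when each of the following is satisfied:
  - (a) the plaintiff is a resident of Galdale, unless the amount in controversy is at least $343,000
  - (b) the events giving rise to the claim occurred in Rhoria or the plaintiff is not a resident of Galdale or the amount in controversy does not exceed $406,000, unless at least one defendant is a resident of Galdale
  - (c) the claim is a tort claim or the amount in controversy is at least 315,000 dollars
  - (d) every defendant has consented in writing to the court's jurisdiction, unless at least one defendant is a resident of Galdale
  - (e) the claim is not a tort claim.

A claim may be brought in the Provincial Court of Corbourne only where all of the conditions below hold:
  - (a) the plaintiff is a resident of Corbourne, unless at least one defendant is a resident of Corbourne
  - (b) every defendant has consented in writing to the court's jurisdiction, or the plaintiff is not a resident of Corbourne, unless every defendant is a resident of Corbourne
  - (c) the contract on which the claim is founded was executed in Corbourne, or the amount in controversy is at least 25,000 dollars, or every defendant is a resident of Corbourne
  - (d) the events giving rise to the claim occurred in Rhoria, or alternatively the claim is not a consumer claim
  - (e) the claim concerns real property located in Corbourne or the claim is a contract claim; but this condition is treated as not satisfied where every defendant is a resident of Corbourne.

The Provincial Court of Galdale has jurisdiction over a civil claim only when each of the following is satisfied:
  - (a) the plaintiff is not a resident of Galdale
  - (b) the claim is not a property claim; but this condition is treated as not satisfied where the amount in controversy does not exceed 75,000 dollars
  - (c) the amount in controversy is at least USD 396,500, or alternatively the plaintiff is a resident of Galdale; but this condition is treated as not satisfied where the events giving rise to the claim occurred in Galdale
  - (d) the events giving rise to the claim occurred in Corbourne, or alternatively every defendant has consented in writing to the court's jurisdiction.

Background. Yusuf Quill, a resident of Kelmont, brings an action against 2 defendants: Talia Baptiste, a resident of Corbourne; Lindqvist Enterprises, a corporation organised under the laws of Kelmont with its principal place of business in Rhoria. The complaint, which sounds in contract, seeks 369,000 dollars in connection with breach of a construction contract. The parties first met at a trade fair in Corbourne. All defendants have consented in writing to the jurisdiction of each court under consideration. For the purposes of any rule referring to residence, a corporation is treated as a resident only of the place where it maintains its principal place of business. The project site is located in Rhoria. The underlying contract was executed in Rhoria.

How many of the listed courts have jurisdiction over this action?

The Galdale Court of Common Pleas:
  (a) The plaintiff resides in Kelmont, not Galdale. However, the amount in controversy is 369,000 dollars, which meets the USD 343,000 floor, so the 'unless' proviso supplies this condition. Met.
  (b) The operative events occurred in Rhoria, which satisfies one of the alternatives. Satisfied.
  (c) The amount in controversy is $369,000, which meets the 315,000 dollars floor — that alternative is enough. Met.
  (d) Every defendant has filed written consent. Satisfied.
  (e) The claim is a contract claim, not a tort claim. Satisfied.
  → All conditions met; jurisdiction exists.
The Provincial Court of Corbourne:
  (a) The plaintiff resides in Kelmont, not Corbourne. However, Talia Baptiste resides in Corbourne, so the 'unless' proviso supplies this condition. Satisfied.
  (b) Every defendant has filed written consent, which satisfies one of the alternatives. Condition met.
  (c) The amount in controversy is $369,000, which meets the USD 25,000 floor, which satisfies one of the alternatives. Condition met.
  (d) The operative events occurred in Rhoria, so this disjunct is met. Condition met.
  (e) The claim is a contract claim — that alternative is enough. The carve-out does not apply: the defendants reside as follows — Talia Baptiste in Corbourne, Lindqvist Enterprises in Rhoria — not all in Corbourne. Met.
  → All conditions met; jurisdiction exists.
The Provincial Court of Galdale:
  (a) The plaintiff resides in Kelmont, which is not Galdale. Condition met.
  (b) The claim is a contract claim, not a property claim. The exception is not triggered, since the amount in controversy is $369,000, above the 75,000 dollars ceiling. Met.
  (c) The amount in controversy is $369,000, below the $396,500 floor; the plaintiff resides in Kelmont, not Galdale — none of the alternatives is met. Not met.
  (d) Every defendant has filed written consent — that alternative is enough. Condition met.
  → The court lacks jurisdiction.
Courts with jurisdiction: the Galdale Court of Common Pleas, the Provincial Court of Corbourne — 2 in total.

2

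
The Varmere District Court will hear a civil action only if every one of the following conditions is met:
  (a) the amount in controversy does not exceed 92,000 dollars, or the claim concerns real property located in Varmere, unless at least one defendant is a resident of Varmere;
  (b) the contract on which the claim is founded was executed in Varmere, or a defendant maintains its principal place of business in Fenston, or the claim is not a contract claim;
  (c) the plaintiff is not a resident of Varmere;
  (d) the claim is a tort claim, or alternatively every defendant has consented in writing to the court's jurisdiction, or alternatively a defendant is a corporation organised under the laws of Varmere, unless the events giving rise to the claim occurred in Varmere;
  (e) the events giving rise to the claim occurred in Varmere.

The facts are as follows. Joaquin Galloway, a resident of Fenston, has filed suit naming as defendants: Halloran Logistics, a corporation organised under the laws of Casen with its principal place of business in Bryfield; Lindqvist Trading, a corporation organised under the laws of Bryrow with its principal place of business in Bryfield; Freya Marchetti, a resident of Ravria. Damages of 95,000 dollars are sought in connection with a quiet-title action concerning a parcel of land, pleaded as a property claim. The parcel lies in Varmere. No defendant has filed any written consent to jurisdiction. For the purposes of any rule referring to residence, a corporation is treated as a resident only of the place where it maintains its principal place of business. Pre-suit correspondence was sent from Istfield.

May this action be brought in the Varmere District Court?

Yes

The Varmere District Court:
  (a) The property lies in Varmere — that alternative is enough. Satisfied.
  (b) The claim is a property claim, not a contract claim — that alternative is enough. Met.
  (c) The plaintiff resides in Fenston, which is not Varmere. Condition met.
  (d) The claim is a property claim, not a tort claim; no such written consent has been filed; the corporate defendant(s) are organised in Bryrow, Casen, not Varmere — no alternative holds. However, the operative events occurred in Varmere, so the 'unless' proviso supplies this condition. Satisfied.
  (e) The operative events occurred in Varmere. Satisfied.
  → Every requirement is satisfied — jurisdiction.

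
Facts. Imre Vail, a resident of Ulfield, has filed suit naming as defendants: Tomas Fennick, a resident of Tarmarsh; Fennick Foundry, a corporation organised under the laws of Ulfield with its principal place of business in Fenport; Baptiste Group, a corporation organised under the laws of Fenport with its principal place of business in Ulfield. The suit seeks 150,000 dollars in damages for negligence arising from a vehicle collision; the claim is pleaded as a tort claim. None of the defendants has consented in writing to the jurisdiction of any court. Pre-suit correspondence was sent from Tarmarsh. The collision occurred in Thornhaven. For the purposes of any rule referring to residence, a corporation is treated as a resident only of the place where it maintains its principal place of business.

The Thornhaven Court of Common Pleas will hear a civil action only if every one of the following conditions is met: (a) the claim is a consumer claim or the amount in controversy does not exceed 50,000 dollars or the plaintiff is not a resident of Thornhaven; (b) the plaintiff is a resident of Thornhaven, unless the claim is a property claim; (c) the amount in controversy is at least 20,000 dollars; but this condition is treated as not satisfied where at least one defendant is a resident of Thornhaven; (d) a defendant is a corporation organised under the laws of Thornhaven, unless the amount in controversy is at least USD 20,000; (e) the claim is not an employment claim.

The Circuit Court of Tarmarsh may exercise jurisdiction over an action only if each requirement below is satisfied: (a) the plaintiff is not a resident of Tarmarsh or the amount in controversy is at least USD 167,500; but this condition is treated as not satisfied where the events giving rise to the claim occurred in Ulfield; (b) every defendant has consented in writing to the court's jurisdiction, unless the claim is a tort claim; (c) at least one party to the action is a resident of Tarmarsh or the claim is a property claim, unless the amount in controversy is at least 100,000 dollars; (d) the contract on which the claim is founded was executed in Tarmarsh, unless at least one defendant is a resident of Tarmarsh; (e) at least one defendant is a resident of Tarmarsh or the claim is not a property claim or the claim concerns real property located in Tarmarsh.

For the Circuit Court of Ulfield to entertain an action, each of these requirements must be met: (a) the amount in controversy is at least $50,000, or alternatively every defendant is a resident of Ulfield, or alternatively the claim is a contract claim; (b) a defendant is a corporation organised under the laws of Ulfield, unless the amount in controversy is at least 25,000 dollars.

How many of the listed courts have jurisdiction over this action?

2

The Thornhaven Court of Common Pleas:
  (a) The plaintiff resides in Ulfield, which is not Thornhaven, so this disjunct is met. Met.
  (b) The plaintiff resides in Ulfield, not Thornhaven. And the claim is a tort claim, not a property claim, so the proviso does not save it. Fails.
  (c) The amount in controversy is USD 150,000, which meets the 20,000 dollars floor. The carve-out does not apply: no defendant resides in Thornhaven (they reside in Tarmarsh, Fenport, Ulfield). Satisfied.
  (d) The corporate defendant(s) are organised in Fenport, Ulfield, not Thornhaven. However, the amount in controversy is USD 150,000, which meets the 20,000 dollars floor, so the 'unless' proviso supplies this condition. Condition met.
  (e) The claim is a tort claim, not an employment claim. Met.
  → No jurisdiction.
The Circuit Court of Tarmarsh:
  (a) The plaintiff resides in Ulfield, which is not Tarmarsh, so this disjunct is met. The carve-out does not apply: the operative events occurred in Thornhaven, not Ulfield. Satisfied.
  (b) No such written consent has been filed. However, the claim is a tort claim, so the 'unless' proviso supplies this condition. Satisfied.
  (c) Tomas Fennick resides in Tarmarsh — that alternative is enough. Met.
  (d) No contract (and hence no place of execution) is alleged. But Tomas Fennick resides in Tarmarsh, and the 'unless' clause therefore excuses the requirement. Satisfied.
  (e) Tomas Fennick resides in Tarmarsh, so one alternative holds. Met.
  → Jurisdiction lies.
The Circuit Court of Ulfield:
  (a) The amount in controversy is $150,000, which meets the 50,000 dollars floor — that alternative is enough. Condition met.
  (b) Fennick Foundry is organised under the laws of Ulfield. Met.
  → The court has jurisdiction.
Courts with jurisdiction: the Circuit Court of Tarmarsh, the Circuit Court of Ulfield — 2 in total.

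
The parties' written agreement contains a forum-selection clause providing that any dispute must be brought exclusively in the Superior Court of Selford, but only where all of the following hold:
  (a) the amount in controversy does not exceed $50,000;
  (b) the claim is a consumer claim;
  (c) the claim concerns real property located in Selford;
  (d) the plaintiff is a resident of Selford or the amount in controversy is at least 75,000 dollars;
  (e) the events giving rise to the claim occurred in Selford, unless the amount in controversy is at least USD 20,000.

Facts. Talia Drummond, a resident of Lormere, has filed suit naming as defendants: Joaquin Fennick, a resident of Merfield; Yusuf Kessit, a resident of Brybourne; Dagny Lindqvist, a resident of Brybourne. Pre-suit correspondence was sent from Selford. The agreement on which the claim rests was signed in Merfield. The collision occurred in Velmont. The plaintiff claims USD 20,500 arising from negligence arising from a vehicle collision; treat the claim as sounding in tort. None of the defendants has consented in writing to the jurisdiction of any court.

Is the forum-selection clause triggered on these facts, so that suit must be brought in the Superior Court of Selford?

No

The Superior Court of Selford:
  (a) The amount in controversy is $20,500, within the $50,000 ceiling. Condition met.
  (b) The claim is a tort claim, not a consumer claim. Condition not met.
  (c) The claim does not concern real property. Fails.
  (d) The plaintiff resides in Lormere, not Selford; the amount in controversy is $20,500, below the 75,000 dollars floor — none of the alternatives is met. Not met.
  (e) The operative events occurred in Velmont, not Selford. However, the amount in controversy is $20,500, which meets the 20,000 dollars floor, so the 'unless' proviso supplies this condition. Satisfied.
  → Forum clause is not triggered.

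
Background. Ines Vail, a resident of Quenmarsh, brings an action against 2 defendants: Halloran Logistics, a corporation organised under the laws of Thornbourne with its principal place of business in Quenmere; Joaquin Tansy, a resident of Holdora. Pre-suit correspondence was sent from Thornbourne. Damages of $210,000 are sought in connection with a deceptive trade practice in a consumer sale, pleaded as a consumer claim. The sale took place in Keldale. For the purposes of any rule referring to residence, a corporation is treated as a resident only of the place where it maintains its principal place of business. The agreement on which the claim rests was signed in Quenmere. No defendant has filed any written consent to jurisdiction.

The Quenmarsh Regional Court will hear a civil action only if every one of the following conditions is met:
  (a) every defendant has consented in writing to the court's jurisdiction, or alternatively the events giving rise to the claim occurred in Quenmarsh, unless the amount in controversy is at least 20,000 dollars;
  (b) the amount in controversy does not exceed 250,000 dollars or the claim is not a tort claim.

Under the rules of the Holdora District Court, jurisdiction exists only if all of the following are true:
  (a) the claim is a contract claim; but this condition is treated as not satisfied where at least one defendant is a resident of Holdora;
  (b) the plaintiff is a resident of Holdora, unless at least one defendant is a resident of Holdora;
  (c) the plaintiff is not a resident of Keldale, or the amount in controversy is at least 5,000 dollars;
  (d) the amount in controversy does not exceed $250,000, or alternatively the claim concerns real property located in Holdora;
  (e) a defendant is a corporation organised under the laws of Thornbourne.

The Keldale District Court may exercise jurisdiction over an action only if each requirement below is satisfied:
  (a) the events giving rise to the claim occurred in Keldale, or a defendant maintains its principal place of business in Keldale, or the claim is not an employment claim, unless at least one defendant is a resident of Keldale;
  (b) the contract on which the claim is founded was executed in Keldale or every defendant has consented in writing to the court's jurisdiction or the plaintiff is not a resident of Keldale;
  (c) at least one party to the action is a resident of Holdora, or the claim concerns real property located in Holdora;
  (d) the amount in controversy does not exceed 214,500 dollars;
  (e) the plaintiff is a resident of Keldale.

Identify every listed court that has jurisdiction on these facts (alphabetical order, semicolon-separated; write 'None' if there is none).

the Quenmarsh Regional Court

The Quenmarsh Regional Court:
  (a) No such written consent has been filed; the operative events occurred in Keldale, not Quenmarsh — no alternative holds. The proviso rescues it, though: the amount in controversy is 210,000 dollars, which meets the USD 20,000 floor. Met.
  (b) The amount in controversy is $210,000, within the 250,000 dollars ceiling, which satisfies one of the alternatives. Met.
  → The court has jurisdiction.
The Holdora District Court:
  (a) The claim is a consumer claim, not a contract claim. Fails.
  (b) The plaintiff resides in Quenmarsh, not Holdora. However, Joaquin Tansy resides in Holdora, so the 'unless' proviso supplies this condition. Satisfied.
  (c) The plaintiff resides in Quenmarsh, which is not Keldale — that alternative is enough. Met.
  (d) The amount in controversy is $210,000, within the 250,000 dollars ceiling, so one alternative holds. Condition met.
  (e) Halloran Logistics is organised under the laws of Thornbourne. Satisfied.
  → At least one condition fails; no jurisdiction.
The Keldale District Court:
  (a) The operative events occurred in Keldale — that alternative is enough. Satisfied.
  (b) The plaintiff resides in Quenmarsh, which is not Keldale, which satisfies one of the alternatives. Condition met.
  (c) Joaquin Tansy resides in Holdora, so this disjunct is met. Met.
  (d) The amount in controversy is 210,000 dollars, within the 214,500 dollars ceiling. Satisfied.
  (e) The plaintiff resides in Quenmarsh, not Keldale. Condition not met.
  → Not every requirement is met — no jurisdiction.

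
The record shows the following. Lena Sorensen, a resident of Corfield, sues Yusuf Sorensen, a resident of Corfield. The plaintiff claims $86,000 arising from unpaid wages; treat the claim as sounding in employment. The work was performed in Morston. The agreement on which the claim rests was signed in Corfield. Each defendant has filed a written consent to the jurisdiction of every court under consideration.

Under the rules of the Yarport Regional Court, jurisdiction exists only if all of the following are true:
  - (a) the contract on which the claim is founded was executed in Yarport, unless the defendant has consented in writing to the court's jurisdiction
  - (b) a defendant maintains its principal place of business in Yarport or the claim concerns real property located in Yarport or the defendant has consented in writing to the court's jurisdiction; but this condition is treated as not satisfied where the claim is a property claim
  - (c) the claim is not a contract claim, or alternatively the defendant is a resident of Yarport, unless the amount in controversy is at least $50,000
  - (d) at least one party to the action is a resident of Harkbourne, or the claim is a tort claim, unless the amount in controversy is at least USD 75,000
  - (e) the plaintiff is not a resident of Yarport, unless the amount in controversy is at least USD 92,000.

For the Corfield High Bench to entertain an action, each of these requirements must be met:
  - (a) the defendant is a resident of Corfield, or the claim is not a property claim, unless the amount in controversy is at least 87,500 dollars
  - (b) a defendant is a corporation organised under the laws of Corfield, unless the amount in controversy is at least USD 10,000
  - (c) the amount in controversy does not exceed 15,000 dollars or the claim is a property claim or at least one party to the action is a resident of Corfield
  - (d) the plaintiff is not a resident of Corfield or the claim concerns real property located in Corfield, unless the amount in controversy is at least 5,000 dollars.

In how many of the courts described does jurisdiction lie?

2

The Yarport Regional Court:
  (a) The contract was executed in Corfield, not Yarport. The proviso rescues it, though: every defendant has filed written consent. Satisfied.
  (b) Every defendant has filed written consent, so this disjunct is met. The carve-out does not apply: the claim is an employment claim, not a property claim. Condition met.
  (c) The claim is an employment claim, not a contract claim — that alternative is enough. Satisfied.
  (d) No party resides in Harkbourne; the claim is an employment claim, not a tort claim — none of the alternatives is met. The proviso rescues it, though: the amount in controversy is 86,000 dollars, which meets the USD 75,000 floor. Satisfied.
  (e) The plaintiff resides in Corfield, which is not Yarport. Satisfied.
  → Jurisdiction lies.
The Corfield High Bench:
  (a) The defendant resides in Corfield, so this disjunct is met. Met.
  (b) No defendant is a corporation. However, the amount in controversy is USD 86,000, which meets the 10,000 dollars floor, so the 'unless' proviso supplies this condition. Satisfied.
  (c) Lena Sorensen resides in Corfield — that alternative is enough. Condition met.
  (d) The plaintiff resides in Corfield; the claim does not concern real property — none of the alternatives is met. However, the amount in controversy is 86,000 dollars, which meets the USD 5,000 floor, so the 'unless' proviso supplies this condition. Met.
  → Every requirement is satisfied — jurisdiction.
Courts with jurisdiction: the Yarport Regional Court, the Corfield High Bench — 2 in total.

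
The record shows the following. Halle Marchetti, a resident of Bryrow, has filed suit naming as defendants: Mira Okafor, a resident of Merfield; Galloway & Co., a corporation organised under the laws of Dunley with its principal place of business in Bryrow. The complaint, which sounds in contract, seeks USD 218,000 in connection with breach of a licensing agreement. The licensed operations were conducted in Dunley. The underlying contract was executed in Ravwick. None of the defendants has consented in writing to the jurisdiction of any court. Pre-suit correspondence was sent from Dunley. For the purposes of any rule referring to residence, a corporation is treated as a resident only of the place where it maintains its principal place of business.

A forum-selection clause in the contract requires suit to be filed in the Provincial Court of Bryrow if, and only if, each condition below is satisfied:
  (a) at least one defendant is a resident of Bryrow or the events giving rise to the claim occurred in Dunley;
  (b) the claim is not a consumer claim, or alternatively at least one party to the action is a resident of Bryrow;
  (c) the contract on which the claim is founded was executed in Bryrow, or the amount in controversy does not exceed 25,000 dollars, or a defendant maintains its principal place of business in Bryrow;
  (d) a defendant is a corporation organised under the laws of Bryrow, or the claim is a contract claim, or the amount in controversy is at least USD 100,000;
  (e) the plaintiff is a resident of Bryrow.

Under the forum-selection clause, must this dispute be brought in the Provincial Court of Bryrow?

The Provincial Court of Bryrow:
  (a) Galloway & Co. resides in Bryrow — that alternative is enough. Condition met.
  (b) The claim is a contract claim, not a consumer claim, so one alternative holds. Condition met.
  (c) Galloway & Co. has its principal place of business in Bryrow, so one alternative holds. Condition met.
  (d) The claim is a contract claim, which satisfies one of the alternatives. Met.
  (e) The plaintiff resides in Bryrow. Condition met.
  → The clause applies.

Yes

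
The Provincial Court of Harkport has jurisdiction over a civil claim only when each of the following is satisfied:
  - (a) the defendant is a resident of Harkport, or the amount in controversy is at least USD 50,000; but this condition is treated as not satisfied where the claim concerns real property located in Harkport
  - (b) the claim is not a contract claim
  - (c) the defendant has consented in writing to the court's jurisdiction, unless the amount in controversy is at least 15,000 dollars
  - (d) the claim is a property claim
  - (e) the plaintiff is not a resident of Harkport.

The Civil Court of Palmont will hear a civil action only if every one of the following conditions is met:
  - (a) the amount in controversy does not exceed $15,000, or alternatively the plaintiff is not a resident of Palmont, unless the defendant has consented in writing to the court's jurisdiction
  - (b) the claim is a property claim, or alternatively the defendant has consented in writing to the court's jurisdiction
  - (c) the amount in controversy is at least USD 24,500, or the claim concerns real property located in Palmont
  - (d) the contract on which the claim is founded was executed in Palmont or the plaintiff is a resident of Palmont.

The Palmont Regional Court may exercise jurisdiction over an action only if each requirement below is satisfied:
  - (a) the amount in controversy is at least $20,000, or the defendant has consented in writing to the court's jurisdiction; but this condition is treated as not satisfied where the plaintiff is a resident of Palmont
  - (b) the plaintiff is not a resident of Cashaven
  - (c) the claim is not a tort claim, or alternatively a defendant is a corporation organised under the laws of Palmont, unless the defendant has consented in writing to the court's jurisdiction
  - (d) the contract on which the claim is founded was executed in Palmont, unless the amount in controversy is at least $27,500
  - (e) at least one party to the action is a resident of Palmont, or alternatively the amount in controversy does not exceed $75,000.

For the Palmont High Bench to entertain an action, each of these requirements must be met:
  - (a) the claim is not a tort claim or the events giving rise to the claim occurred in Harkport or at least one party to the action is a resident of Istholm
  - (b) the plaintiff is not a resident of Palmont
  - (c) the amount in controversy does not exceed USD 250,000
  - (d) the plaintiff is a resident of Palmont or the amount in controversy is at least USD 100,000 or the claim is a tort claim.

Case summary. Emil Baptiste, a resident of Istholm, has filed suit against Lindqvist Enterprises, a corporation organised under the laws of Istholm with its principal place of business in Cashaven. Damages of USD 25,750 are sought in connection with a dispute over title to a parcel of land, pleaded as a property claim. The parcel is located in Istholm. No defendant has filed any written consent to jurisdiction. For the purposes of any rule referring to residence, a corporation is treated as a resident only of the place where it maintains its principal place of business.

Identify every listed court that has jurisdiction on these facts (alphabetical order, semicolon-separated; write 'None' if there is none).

The Provincial Court of Harkport:
  (a) The defendant resides in Cashaven, not Harkport; the amount in controversy is 25,750 dollars, below the USD 50,000 floor — none of the alternatives is met. Not met.
  (b) The claim is a property claim, not a contract claim. Satisfied.
  (c) No such written consent has been filed. However, the amount in controversy is 25,750 dollars, which meets the $15,000 floor, so the 'unless' proviso supplies this condition. Satisfied.
  (d) The claim is a property claim. Met.
  (e) The plaintiff resides in Istholm, which is not Harkport. Condition met.
  → The court lacks jurisdiction.
The Civil Court of Palmont:
  (a) The plaintiff resides in Istholm, which is not Palmont, so this disjunct is met. Met.
  (b) The claim is a property claim, so one alternative holds. Condition met.
  (c) The amount in controversy is 25,750 dollars, which meets the USD 24,500 floor, so one alternative holds. Met.
  (d) No contract (and hence no place of execution) is alleged; the plaintiff resides in Istholm, not Palmont — every alternative fails. Not satisfied.
  → At least one condition fails; no jurisdiction.
The Palmont Regional Court:
  (a) The amount in controversy is 25,750 dollars, which meets the $20,000 floor — that alternative is enough. And the carve-out is inapplicable — the plaintiff resides in Istholm, not Palmont. Condition met.
  (b) The plaintiff resides in Istholm, which is not Cashaven. Condition met.
  (c) The claim is a property claim, not a tort claim, so this disjunct is met. Met.
  (d) No contract (and hence no place of execution) is alleged. Nor does the 'unless' clause help: the amount in controversy is USD 25,750, below the 27,500 dollars floor. Fails.
  (e) The amount in controversy is $25,750, within the USD 75,000 ceiling, which satisfies one of the alternatives. Condition met.
  → The court lacks jurisdiction.
The Palmont High Bench:
  (a) The claim is a property claim, not a tort claim, so one alternative holds. Condition met.
  (b) The plaintiff resides in Istholm, which is not Palmont. Condition met.
  (c) The amount in controversy is $25,750, within the $250,000 ceiling. Satisfied.
  (d) The plaintiff resides in Istholm, not Palmont; the amount in controversy is USD 25,750, below the $100,000 floor; the claim is a property claim, not a tort claim — every alternative fails. Fails.
  → Not every requirement is met — no jurisdiction.

None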